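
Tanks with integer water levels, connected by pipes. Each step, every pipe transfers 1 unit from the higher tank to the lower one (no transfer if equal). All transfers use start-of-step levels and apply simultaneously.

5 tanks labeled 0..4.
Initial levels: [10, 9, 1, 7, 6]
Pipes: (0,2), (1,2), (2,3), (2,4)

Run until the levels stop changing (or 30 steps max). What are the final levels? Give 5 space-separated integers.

Answer: 7 7 9 5 5

Derivation:
Step 1: flows [0->2,1->2,3->2,4->2] -> levels [9 8 5 6 5]
Step 2: flows [0->2,1->2,3->2,2=4] -> levels [8 7 8 5 5]
Step 3: flows [0=2,2->1,2->3,2->4] -> levels [8 8 5 6 6]
Step 4: flows [0->2,1->2,3->2,4->2] -> levels [7 7 9 5 5]
Step 5: flows [2->0,2->1,2->3,2->4] -> levels [8 8 5 6 6]
  -> period-2 cycle: step 5 state = step 3 state; never stabilizes
  -> state at step 30: (30-3) mod 2 = 1, same as step 4 -> [7 7 9 5 5]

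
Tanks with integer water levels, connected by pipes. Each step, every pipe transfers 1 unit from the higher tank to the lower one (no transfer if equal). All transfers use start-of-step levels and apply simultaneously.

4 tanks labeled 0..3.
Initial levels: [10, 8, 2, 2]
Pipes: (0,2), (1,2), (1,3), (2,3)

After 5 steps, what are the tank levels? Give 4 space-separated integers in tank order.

Answer: 6 6 5 5

Derivation:
Step 1: flows [0->2,1->2,1->3,2=3] -> levels [9 6 4 3]
Step 2: flows [0->2,1->2,1->3,2->3] -> levels [8 4 5 5]
Step 3: flows [0->2,2->1,3->1,2=3] -> levels [7 6 5 4]
Step 4: flows [0->2,1->2,1->3,2->3] -> levels [6 4 6 6]
Step 5: flows [0=2,2->1,3->1,2=3] -> levels [6 6 5 5]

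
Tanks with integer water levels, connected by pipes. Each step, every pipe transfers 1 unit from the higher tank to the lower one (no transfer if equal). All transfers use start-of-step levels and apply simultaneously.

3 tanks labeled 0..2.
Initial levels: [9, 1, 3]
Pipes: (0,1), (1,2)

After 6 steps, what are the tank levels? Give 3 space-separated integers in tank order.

Answer: 5 3 5

Derivation:
Step 1: flows [0->1,2->1] -> levels [8 3 2]
Step 2: flows [0->1,1->2] -> levels [7 3 3]
Step 3: flows [0->1,1=2] -> levels [6 4 3]
Step 4: flows [0->1,1->2] -> levels [5 4 4]
Step 5: flows [0->1,1=2] -> levels [4 5 4]
Step 6: flows [1->0,1->2] -> levels [5 3 5]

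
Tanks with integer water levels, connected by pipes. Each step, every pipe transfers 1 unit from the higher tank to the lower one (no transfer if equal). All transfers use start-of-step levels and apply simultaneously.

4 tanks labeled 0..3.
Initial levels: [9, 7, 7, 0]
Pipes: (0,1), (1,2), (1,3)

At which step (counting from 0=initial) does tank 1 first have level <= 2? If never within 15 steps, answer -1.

Answer: -1

Derivation:
Step 1: flows [0->1,1=2,1->3] -> levels [8 7 7 1]
Step 2: flows [0->1,1=2,1->3] -> levels [7 7 7 2]
Step 3: flows [0=1,1=2,1->3] -> levels [7 6 7 3]
Step 4: flows [0->1,2->1,1->3] -> levels [6 7 6 4]
Step 5: flows [1->0,1->2,1->3] -> levels [7 4 7 5]
Step 6: flows [0->1,2->1,3->1] -> levels [6 7 6 4]
  -> period-2 cycle (repeats step 4); tank 1 never drops to <=2
Tank 1 never reaches <=2 within 15 steps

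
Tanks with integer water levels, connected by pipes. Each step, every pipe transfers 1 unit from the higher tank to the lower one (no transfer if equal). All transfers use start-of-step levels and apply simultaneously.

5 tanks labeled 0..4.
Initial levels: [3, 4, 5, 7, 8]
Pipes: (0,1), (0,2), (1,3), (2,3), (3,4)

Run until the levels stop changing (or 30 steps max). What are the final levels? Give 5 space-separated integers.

Step 1: flows [1->0,2->0,3->1,3->2,4->3] -> levels [5 4 5 6 7]
Step 2: flows [0->1,0=2,3->1,3->2,4->3] -> levels [4 6 6 5 6]
Step 3: flows [1->0,2->0,1->3,2->3,4->3] -> levels [6 4 4 8 5]
Step 4: flows [0->1,0->2,3->1,3->2,3->4] -> levels [4 6 6 5 6]
  -> period-2 cycle: step 4 state = step 2 state; never stabilizes
  -> state at step 30: (30-2) mod 2 = 0, same as step 2 -> [4 6 6 5 6]

Answer: 4 6 6 5 6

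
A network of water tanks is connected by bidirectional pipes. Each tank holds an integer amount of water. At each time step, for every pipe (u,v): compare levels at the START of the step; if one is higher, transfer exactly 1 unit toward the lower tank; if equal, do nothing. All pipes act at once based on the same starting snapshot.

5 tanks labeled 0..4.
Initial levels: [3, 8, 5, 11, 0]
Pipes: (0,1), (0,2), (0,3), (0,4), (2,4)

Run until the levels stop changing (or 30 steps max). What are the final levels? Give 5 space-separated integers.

Step 1: flows [1->0,2->0,3->0,0->4,2->4] -> levels [5 7 3 10 2]
Step 2: flows [1->0,0->2,3->0,0->4,2->4] -> levels [5 6 3 9 4]
Step 3: flows [1->0,0->2,3->0,0->4,4->2] -> levels [5 5 5 8 4]
Step 4: flows [0=1,0=2,3->0,0->4,2->4] -> levels [5 5 4 7 6]
Step 5: flows [0=1,0->2,3->0,4->0,4->2] -> levels [6 5 6 6 4]
Step 6: flows [0->1,0=2,0=3,0->4,2->4] -> levels [4 6 5 6 6]
Step 7: flows [1->0,2->0,3->0,4->0,4->2] -> levels [8 5 5 5 4]
Step 8: flows [0->1,0->2,0->3,0->4,2->4] -> levels [4 6 5 6 6]
  -> period-2 cycle: step 8 state = step 6 state; never stabilizes
  -> state at step 30: (30-6) mod 2 = 0, same as step 6 -> [4 6 5 6 6]

Answer: 4 6 5 6 6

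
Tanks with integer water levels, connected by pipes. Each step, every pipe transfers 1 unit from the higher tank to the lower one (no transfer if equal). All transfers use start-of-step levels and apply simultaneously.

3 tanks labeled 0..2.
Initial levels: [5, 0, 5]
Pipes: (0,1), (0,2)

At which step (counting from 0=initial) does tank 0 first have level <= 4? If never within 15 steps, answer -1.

Step 1: flows [0->1,0=2] -> levels [4 1 5]
Tank 0 first reaches <=4 at step 1

Answer: 1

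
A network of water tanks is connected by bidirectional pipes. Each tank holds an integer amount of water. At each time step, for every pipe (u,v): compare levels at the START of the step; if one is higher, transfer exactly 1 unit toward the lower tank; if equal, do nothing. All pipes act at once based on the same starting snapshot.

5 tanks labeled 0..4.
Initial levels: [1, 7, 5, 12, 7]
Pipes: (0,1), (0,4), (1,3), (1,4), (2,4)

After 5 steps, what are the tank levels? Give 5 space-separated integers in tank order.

Step 1: flows [1->0,4->0,3->1,1=4,4->2] -> levels [3 7 6 11 5]
Step 2: flows [1->0,4->0,3->1,1->4,2->4] -> levels [5 6 5 10 6]
Step 3: flows [1->0,4->0,3->1,1=4,4->2] -> levels [7 6 6 9 4]
Step 4: flows [0->1,0->4,3->1,1->4,2->4] -> levels [5 7 5 8 7]
Step 5: flows [1->0,4->0,3->1,1=4,4->2] -> levels [7 7 6 7 5]

Answer: 7 7 6 7 5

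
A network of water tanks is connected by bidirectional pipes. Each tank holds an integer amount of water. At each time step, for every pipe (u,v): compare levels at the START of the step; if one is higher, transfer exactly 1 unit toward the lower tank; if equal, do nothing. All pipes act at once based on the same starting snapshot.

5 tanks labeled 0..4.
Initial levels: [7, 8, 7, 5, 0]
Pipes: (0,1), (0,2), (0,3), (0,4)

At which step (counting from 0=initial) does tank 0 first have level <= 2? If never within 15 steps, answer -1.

Answer: -1

Derivation:
Step 1: flows [1->0,0=2,0->3,0->4] -> levels [6 7 7 6 1]
Step 2: flows [1->0,2->0,0=3,0->4] -> levels [7 6 6 6 2]
Step 3: flows [0->1,0->2,0->3,0->4] -> levels [3 7 7 7 3]
Step 4: flows [1->0,2->0,3->0,0=4] -> levels [6 6 6 6 3]
Step 5: flows [0=1,0=2,0=3,0->4] -> levels [5 6 6 6 4]
Step 6: flows [1->0,2->0,3->0,0->4] -> levels [7 5 5 5 5]
Step 7: flows [0->1,0->2,0->3,0->4] -> levels [3 6 6 6 6]
Step 8: flows [1->0,2->0,3->0,4->0] -> levels [7 5 5 5 5]
  -> period-2 cycle (repeats step 6); tank 0 never drops to <=2
Tank 0 never reaches <=2 within 15 steps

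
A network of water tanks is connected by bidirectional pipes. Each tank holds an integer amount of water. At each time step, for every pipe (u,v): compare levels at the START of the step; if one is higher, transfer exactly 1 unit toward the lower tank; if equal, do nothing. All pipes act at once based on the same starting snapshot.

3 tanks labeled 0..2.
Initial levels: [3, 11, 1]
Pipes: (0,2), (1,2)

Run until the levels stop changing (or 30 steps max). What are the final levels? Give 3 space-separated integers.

Step 1: flows [0->2,1->2] -> levels [2 10 3]
Step 2: flows [2->0,1->2] -> levels [3 9 3]
Step 3: flows [0=2,1->2] -> levels [3 8 4]
Step 4: flows [2->0,1->2] -> levels [4 7 4]
Step 5: flows [0=2,1->2] -> levels [4 6 5]
Step 6: flows [2->0,1->2] -> levels [5 5 5]
Step 7: flows [0=2,1=2] -> levels [5 5 5]
  -> stable (no change)

Answer: 5 5 5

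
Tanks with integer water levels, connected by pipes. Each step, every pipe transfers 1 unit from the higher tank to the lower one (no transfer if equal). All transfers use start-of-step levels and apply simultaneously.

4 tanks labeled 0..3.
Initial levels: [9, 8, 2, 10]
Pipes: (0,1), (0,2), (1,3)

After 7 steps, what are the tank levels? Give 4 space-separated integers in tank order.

Answer: 8 6 7 8

Derivation:
Step 1: flows [0->1,0->2,3->1] -> levels [7 10 3 9]
Step 2: flows [1->0,0->2,1->3] -> levels [7 8 4 10]
Step 3: flows [1->0,0->2,3->1] -> levels [7 8 5 9]
Step 4: flows [1->0,0->2,3->1] -> levels [7 8 6 8]
Step 5: flows [1->0,0->2,1=3] -> levels [7 7 7 8]
Step 6: flows [0=1,0=2,3->1] -> levels [7 8 7 7]
Step 7: flows [1->0,0=2,1->3] -> levels [8 6 7 8]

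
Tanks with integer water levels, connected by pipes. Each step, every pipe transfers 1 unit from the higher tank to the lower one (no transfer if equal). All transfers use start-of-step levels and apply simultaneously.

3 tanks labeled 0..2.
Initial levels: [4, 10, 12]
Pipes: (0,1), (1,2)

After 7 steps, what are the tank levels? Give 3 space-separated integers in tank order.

Step 1: flows [1->0,2->1] -> levels [5 10 11]
Step 2: flows [1->0,2->1] -> levels [6 10 10]
Step 3: flows [1->0,1=2] -> levels [7 9 10]
Step 4: flows [1->0,2->1] -> levels [8 9 9]
Step 5: flows [1->0,1=2] -> levels [9 8 9]
Step 6: flows [0->1,2->1] -> levels [8 10 8]
Step 7: flows [1->0,1->2] -> levels [9 8 9]

Answer: 9 8 9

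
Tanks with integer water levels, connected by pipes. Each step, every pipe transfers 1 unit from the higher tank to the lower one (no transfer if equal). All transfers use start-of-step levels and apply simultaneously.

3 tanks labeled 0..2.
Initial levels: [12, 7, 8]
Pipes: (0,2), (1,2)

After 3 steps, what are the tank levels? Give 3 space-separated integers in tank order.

Answer: 9 9 9

Derivation:
Step 1: flows [0->2,2->1] -> levels [11 8 8]
Step 2: flows [0->2,1=2] -> levels [10 8 9]
Step 3: flows [0->2,2->1] -> levels [9 9 9]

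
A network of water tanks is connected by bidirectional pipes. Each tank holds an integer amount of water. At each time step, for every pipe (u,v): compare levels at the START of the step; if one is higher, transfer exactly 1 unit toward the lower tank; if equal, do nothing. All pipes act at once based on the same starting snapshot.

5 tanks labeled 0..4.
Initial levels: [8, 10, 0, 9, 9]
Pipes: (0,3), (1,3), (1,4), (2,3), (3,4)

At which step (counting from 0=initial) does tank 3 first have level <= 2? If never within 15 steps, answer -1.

Step 1: flows [3->0,1->3,1->4,3->2,3=4] -> levels [9 8 1 8 10]
Step 2: flows [0->3,1=3,4->1,3->2,4->3] -> levels [8 9 2 9 8]
Step 3: flows [3->0,1=3,1->4,3->2,3->4] -> levels [9 8 3 6 10]
Step 4: flows [0->3,1->3,4->1,3->2,4->3] -> levels [8 8 4 8 8]
Step 5: flows [0=3,1=3,1=4,3->2,3=4] -> levels [8 8 5 7 8]
Step 6: flows [0->3,1->3,1=4,3->2,4->3] -> levels [7 7 6 9 7]
Step 7: flows [3->0,3->1,1=4,3->2,3->4] -> levels [8 8 7 5 8]
Step 8: flows [0->3,1->3,1=4,2->3,4->3] -> levels [7 7 6 9 7]
  -> period-2 cycle (repeats step 6); tank 3 never drops to <=2
Tank 3 never reaches <=2 within 15 steps

Answer: -1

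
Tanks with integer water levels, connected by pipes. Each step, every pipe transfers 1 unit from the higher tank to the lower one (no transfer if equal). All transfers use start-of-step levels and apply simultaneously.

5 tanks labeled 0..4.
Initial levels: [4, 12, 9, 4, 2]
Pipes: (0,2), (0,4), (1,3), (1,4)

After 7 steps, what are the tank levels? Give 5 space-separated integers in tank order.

Answer: 5 5 7 7 7

Derivation:
Step 1: flows [2->0,0->4,1->3,1->4] -> levels [4 10 8 5 4]
Step 2: flows [2->0,0=4,1->3,1->4] -> levels [5 8 7 6 5]
Step 3: flows [2->0,0=4,1->3,1->4] -> levels [6 6 6 7 6]
Step 4: flows [0=2,0=4,3->1,1=4] -> levels [6 7 6 6 6]
Step 5: flows [0=2,0=4,1->3,1->4] -> levels [6 5 6 7 7]
Step 6: flows [0=2,4->0,3->1,4->1] -> levels [7 7 6 6 5]
Step 7: flows [0->2,0->4,1->3,1->4] -> levels [5 5 7 7 7]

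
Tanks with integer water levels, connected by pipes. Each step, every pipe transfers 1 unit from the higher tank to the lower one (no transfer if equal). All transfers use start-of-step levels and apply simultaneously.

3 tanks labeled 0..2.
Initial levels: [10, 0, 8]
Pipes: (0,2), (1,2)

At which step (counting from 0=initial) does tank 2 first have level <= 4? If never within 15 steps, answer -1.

Answer: -1

Derivation:
Step 1: flows [0->2,2->1] -> levels [9 1 8]
Step 2: flows [0->2,2->1] -> levels [8 2 8]
Step 3: flows [0=2,2->1] -> levels [8 3 7]
Step 4: flows [0->2,2->1] -> levels [7 4 7]
Step 5: flows [0=2,2->1] -> levels [7 5 6]
Step 6: flows [0->2,2->1] -> levels [6 6 6]
Step 7: flows [0=2,1=2] -> levels [6 6 6]
  -> stable; tank 2 stays at 6 > 4
Tank 2 never reaches <=4 within 15 steps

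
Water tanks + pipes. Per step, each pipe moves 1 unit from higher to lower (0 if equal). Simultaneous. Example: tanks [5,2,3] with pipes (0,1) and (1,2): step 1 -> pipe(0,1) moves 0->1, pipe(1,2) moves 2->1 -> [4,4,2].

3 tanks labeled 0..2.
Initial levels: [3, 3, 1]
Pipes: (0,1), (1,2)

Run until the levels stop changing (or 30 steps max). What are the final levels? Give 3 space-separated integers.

Answer: 2 3 2

Derivation:
Step 1: flows [0=1,1->2] -> levels [3 2 2]
Step 2: flows [0->1,1=2] -> levels [2 3 2]
Step 3: flows [1->0,1->2] -> levels [3 1 3]
Step 4: flows [0->1,2->1] -> levels [2 3 2]
  -> period-2 cycle: step 4 state = step 2 state; never stabilizes
  -> state at step 30: (30-2) mod 2 = 0, same as step 2 -> [2 3 2]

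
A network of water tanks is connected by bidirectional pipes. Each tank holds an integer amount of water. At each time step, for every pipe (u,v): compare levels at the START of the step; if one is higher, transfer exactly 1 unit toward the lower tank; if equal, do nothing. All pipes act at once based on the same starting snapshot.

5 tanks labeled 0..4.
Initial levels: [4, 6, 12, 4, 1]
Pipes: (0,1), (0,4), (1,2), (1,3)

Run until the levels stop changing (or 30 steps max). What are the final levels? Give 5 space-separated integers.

Step 1: flows [1->0,0->4,2->1,1->3] -> levels [4 5 11 5 2]
Step 2: flows [1->0,0->4,2->1,1=3] -> levels [4 5 10 5 3]
Step 3: flows [1->0,0->4,2->1,1=3] -> levels [4 5 9 5 4]
Step 4: flows [1->0,0=4,2->1,1=3] -> levels [5 5 8 5 4]
Step 5: flows [0=1,0->4,2->1,1=3] -> levels [4 6 7 5 5]
Step 6: flows [1->0,4->0,2->1,1->3] -> levels [6 5 6 6 4]
Step 7: flows [0->1,0->4,2->1,3->1] -> levels [4 8 5 5 5]
Step 8: flows [1->0,4->0,1->2,1->3] -> levels [6 5 6 6 4]
  -> period-2 cycle: step 8 state = step 6 state; never stabilizes
  -> state at step 30: (30-6) mod 2 = 0, same as step 6 -> [6 5 6 6 4]

Answer: 6 5 6 6 4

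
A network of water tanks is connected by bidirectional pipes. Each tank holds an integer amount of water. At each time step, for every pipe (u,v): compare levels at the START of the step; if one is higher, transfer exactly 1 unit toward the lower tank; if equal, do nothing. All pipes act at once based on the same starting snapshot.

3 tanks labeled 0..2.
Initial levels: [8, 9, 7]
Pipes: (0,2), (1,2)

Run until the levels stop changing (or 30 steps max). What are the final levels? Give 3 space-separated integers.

Step 1: flows [0->2,1->2] -> levels [7 8 9]
Step 2: flows [2->0,2->1] -> levels [8 9 7]
  -> period-2 cycle: step 2 state = step 0 state; never stabilizes
  -> state at step 30: (30-0) mod 2 = 0, same as step 0 -> [8 9 7]

Answer: 8 9 7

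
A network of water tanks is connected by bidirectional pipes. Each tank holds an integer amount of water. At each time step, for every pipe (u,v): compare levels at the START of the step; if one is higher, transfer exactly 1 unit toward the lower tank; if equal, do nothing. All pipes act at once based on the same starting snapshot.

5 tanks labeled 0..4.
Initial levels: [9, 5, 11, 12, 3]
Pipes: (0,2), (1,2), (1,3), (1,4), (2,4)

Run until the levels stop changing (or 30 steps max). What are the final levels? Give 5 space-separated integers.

Answer: 8 8 7 8 9

Derivation:
Step 1: flows [2->0,2->1,3->1,1->4,2->4] -> levels [10 6 8 11 5]
Step 2: flows [0->2,2->1,3->1,1->4,2->4] -> levels [9 7 7 10 7]
Step 3: flows [0->2,1=2,3->1,1=4,2=4] -> levels [8 8 8 9 7]
Step 4: flows [0=2,1=2,3->1,1->4,2->4] -> levels [8 8 7 8 9]
Step 5: flows [0->2,1->2,1=3,4->1,4->2] -> levels [7 8 10 8 7]
Step 6: flows [2->0,2->1,1=3,1->4,2->4] -> levels [8 8 7 8 9]
  -> period-2 cycle: step 6 state = step 4 state; never stabilizes
  -> state at step 30: (30-4) mod 2 = 0, same as step 4 -> [8 8 7 8 9]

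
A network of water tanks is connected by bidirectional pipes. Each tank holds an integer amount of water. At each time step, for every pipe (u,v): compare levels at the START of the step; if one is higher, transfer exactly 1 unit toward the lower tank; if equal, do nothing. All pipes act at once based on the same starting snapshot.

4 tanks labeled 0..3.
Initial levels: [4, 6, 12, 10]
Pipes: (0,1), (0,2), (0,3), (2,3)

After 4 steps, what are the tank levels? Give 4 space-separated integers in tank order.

Answer: 6 8 9 9

Derivation:
Step 1: flows [1->0,2->0,3->0,2->3] -> levels [7 5 10 10]
Step 2: flows [0->1,2->0,3->0,2=3] -> levels [8 6 9 9]
Step 3: flows [0->1,2->0,3->0,2=3] -> levels [9 7 8 8]
Step 4: flows [0->1,0->2,0->3,2=3] -> levels [6 8 9 9]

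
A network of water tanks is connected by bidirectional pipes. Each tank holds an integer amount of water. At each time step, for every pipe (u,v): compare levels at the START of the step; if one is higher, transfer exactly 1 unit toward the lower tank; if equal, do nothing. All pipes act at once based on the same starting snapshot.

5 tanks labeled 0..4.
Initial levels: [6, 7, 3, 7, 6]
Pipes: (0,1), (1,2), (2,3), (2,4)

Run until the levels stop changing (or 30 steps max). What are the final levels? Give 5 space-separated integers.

Step 1: flows [1->0,1->2,3->2,4->2] -> levels [7 5 6 6 5]
Step 2: flows [0->1,2->1,2=3,2->4] -> levels [6 7 4 6 6]
Step 3: flows [1->0,1->2,3->2,4->2] -> levels [7 5 7 5 5]
Step 4: flows [0->1,2->1,2->3,2->4] -> levels [6 7 4 6 6]
  -> period-2 cycle: step 4 state = step 2 state; never stabilizes
  -> state at step 30: (30-2) mod 2 = 0, same as step 2 -> [6 7 4 6 6]

Answer: 6 7 4 6 6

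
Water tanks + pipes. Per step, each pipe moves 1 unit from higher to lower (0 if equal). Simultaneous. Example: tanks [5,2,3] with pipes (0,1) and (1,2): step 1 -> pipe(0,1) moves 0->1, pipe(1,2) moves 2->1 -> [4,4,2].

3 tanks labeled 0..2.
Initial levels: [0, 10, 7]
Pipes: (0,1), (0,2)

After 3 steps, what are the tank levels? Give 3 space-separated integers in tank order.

Answer: 6 7 4

Derivation:
Step 1: flows [1->0,2->0] -> levels [2 9 6]
Step 2: flows [1->0,2->0] -> levels [4 8 5]
Step 3: flows [1->0,2->0] -> levels [6 7 4]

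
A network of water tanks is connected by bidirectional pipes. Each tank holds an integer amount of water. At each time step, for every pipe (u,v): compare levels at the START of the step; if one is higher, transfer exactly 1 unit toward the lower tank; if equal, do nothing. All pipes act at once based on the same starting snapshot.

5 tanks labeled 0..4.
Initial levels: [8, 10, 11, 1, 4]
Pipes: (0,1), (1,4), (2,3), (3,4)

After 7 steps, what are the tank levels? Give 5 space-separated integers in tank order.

Answer: 7 6 7 6 8

Derivation:
Step 1: flows [1->0,1->4,2->3,4->3] -> levels [9 8 10 3 4]
Step 2: flows [0->1,1->4,2->3,4->3] -> levels [8 8 9 5 4]
Step 3: flows [0=1,1->4,2->3,3->4] -> levels [8 7 8 5 6]
Step 4: flows [0->1,1->4,2->3,4->3] -> levels [7 7 7 7 6]
Step 5: flows [0=1,1->4,2=3,3->4] -> levels [7 6 7 6 8]
Step 6: flows [0->1,4->1,2->3,4->3] -> levels [6 8 6 8 6]
Step 7: flows [1->0,1->4,3->2,3->4] -> levels [7 6 7 6 8]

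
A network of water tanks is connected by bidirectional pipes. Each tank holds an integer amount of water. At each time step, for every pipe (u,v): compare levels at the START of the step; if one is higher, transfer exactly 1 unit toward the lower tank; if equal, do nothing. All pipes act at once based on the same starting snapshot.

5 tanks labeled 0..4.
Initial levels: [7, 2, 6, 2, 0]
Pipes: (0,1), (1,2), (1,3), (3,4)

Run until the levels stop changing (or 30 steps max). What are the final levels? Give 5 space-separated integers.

Step 1: flows [0->1,2->1,1=3,3->4] -> levels [6 4 5 1 1]
Step 2: flows [0->1,2->1,1->3,3=4] -> levels [5 5 4 2 1]
Step 3: flows [0=1,1->2,1->3,3->4] -> levels [5 3 5 2 2]
Step 4: flows [0->1,2->1,1->3,3=4] -> levels [4 4 4 3 2]
Step 5: flows [0=1,1=2,1->3,3->4] -> levels [4 3 4 3 3]
Step 6: flows [0->1,2->1,1=3,3=4] -> levels [3 5 3 3 3]
Step 7: flows [1->0,1->2,1->3,3=4] -> levels [4 2 4 4 3]
Step 8: flows [0->1,2->1,3->1,3->4] -> levels [3 5 3 2 4]
Step 9: flows [1->0,1->2,1->3,4->3] -> levels [4 2 4 4 3]
  -> period-2 cycle: step 9 state = step 7 state; never stabilizes
  -> state at step 30: (30-7) mod 2 = 1, same as step 8 -> [3 5 3 2 4]

Answer: 3 5 3 2 4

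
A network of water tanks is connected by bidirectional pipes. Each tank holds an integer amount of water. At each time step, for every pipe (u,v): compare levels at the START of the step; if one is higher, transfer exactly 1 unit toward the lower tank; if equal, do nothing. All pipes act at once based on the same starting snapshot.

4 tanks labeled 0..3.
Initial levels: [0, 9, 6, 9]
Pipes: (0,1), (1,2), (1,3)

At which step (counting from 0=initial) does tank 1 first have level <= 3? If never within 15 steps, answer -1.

Step 1: flows [1->0,1->2,1=3] -> levels [1 7 7 9]
Step 2: flows [1->0,1=2,3->1] -> levels [2 7 7 8]
Step 3: flows [1->0,1=2,3->1] -> levels [3 7 7 7]
Step 4: flows [1->0,1=2,1=3] -> levels [4 6 7 7]
Step 5: flows [1->0,2->1,3->1] -> levels [5 7 6 6]
Step 6: flows [1->0,1->2,1->3] -> levels [6 4 7 7]
Step 7: flows [0->1,2->1,3->1] -> levels [5 7 6 6]
  -> period-2 cycle (repeats step 5); tank 1 never drops to <=3
Tank 1 never reaches <=3 within 15 steps

Answer: -1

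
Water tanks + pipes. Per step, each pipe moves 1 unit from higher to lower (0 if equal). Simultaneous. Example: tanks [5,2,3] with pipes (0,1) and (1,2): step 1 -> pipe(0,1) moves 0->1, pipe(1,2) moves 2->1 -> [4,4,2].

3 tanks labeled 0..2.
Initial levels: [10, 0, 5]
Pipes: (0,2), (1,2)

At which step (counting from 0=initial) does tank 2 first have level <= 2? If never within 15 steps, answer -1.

Answer: -1

Derivation:
Step 1: flows [0->2,2->1] -> levels [9 1 5]
Step 2: flows [0->2,2->1] -> levels [8 2 5]
Step 3: flows [0->2,2->1] -> levels [7 3 5]
Step 4: flows [0->2,2->1] -> levels [6 4 5]
Step 5: flows [0->2,2->1] -> levels [5 5 5]
Step 6: flows [0=2,1=2] -> levels [5 5 5]
  -> stable; tank 2 stays at 5 > 2
Tank 2 never reaches <=2 within 15 steps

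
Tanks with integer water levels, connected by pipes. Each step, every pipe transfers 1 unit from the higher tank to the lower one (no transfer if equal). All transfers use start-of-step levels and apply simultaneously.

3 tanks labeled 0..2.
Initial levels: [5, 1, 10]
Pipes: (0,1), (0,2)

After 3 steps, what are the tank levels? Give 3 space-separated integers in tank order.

Answer: 5 4 7

Derivation:
Step 1: flows [0->1,2->0] -> levels [5 2 9]
Step 2: flows [0->1,2->0] -> levels [5 3 8]
Step 3: flows [0->1,2->0] -> levels [5 4 7]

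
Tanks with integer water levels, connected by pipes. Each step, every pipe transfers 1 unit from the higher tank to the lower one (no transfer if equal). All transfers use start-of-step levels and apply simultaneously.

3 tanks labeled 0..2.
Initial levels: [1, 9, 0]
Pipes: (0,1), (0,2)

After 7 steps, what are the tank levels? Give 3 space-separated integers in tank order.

Answer: 2 4 4

Derivation:
Step 1: flows [1->0,0->2] -> levels [1 8 1]
Step 2: flows [1->0,0=2] -> levels [2 7 1]
Step 3: flows [1->0,0->2] -> levels [2 6 2]
Step 4: flows [1->0,0=2] -> levels [3 5 2]
Step 5: flows [1->0,0->2] -> levels [3 4 3]
Step 6: flows [1->0,0=2] -> levels [4 3 3]
Step 7: flows [0->1,0->2] -> levels [2 4 4]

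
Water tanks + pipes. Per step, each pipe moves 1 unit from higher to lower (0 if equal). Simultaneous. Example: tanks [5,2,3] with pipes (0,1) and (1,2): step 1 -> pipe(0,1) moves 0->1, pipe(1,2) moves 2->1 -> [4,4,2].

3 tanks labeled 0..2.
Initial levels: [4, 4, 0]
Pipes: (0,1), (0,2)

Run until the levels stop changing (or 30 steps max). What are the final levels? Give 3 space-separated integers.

Step 1: flows [0=1,0->2] -> levels [3 4 1]
Step 2: flows [1->0,0->2] -> levels [3 3 2]
Step 3: flows [0=1,0->2] -> levels [2 3 3]
Step 4: flows [1->0,2->0] -> levels [4 2 2]
Step 5: flows [0->1,0->2] -> levels [2 3 3]
  -> period-2 cycle: step 5 state = step 3 state; never stabilizes
  -> state at step 30: (30-3) mod 2 = 1, same as step 4 -> [4 2 2]

Answer: 4 2 2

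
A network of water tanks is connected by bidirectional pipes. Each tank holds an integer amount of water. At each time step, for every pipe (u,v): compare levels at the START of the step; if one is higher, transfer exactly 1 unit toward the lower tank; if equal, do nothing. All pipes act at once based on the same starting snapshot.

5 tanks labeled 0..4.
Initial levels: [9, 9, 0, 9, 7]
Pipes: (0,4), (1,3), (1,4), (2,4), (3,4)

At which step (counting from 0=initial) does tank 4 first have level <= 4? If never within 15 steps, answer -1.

Answer: 7

Derivation:
Step 1: flows [0->4,1=3,1->4,4->2,3->4] -> levels [8 8 1 8 9]
Step 2: flows [4->0,1=3,4->1,4->2,4->3] -> levels [9 9 2 9 5]
Step 3: flows [0->4,1=3,1->4,4->2,3->4] -> levels [8 8 3 8 7]
Step 4: flows [0->4,1=3,1->4,4->2,3->4] -> levels [7 7 4 7 9]
Step 5: flows [4->0,1=3,4->1,4->2,4->3] -> levels [8 8 5 8 5]
Step 6: flows [0->4,1=3,1->4,2=4,3->4] -> levels [7 7 5 7 8]
Step 7: flows [4->0,1=3,4->1,4->2,4->3] -> levels [8 8 6 8 4]
Tank 4 first reaches <=4 at step 7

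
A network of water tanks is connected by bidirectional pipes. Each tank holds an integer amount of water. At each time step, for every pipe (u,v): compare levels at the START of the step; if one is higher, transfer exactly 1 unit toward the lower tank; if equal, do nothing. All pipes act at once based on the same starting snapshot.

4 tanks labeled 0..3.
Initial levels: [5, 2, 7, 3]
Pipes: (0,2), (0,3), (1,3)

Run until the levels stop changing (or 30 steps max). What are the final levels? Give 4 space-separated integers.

Answer: 5 5 4 3

Derivation:
Step 1: flows [2->0,0->3,3->1] -> levels [5 3 6 3]
Step 2: flows [2->0,0->3,1=3] -> levels [5 3 5 4]
Step 3: flows [0=2,0->3,3->1] -> levels [4 4 5 4]
Step 4: flows [2->0,0=3,1=3] -> levels [5 4 4 4]
Step 5: flows [0->2,0->3,1=3] -> levels [3 4 5 5]
Step 6: flows [2->0,3->0,3->1] -> levels [5 5 4 3]
Step 7: flows [0->2,0->3,1->3] -> levels [3 4 5 5]
  -> period-2 cycle: step 7 state = step 5 state; never stabilizes
  -> state at step 30: (30-5) mod 2 = 1, same as step 6 -> [5 5 4 3]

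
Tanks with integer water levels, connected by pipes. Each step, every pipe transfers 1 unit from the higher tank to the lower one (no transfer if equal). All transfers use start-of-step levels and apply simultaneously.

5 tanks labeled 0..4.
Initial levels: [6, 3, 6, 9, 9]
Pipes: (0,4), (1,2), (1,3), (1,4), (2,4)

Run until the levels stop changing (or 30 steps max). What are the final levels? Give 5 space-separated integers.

Step 1: flows [4->0,2->1,3->1,4->1,4->2] -> levels [7 6 6 8 6]
Step 2: flows [0->4,1=2,3->1,1=4,2=4] -> levels [6 7 6 7 7]
Step 3: flows [4->0,1->2,1=3,1=4,4->2] -> levels [7 6 8 7 5]
Step 4: flows [0->4,2->1,3->1,1->4,2->4] -> levels [6 7 6 6 8]
Step 5: flows [4->0,1->2,1->3,4->1,4->2] -> levels [7 6 8 7 5]
  -> period-2 cycle: step 5 state = step 3 state; never stabilizes
  -> state at step 30: (30-3) mod 2 = 1, same as step 4 -> [6 7 6 6 8]

Answer: 6 7 6 6 8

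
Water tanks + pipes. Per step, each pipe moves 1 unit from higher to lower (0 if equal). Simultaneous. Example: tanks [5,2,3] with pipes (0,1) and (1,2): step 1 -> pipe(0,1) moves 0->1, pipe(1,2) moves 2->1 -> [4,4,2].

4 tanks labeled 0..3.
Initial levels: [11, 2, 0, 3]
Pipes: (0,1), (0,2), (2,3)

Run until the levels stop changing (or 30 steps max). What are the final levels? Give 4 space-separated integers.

Step 1: flows [0->1,0->2,3->2] -> levels [9 3 2 2]
Step 2: flows [0->1,0->2,2=3] -> levels [7 4 3 2]
Step 3: flows [0->1,0->2,2->3] -> levels [5 5 3 3]
Step 4: flows [0=1,0->2,2=3] -> levels [4 5 4 3]
Step 5: flows [1->0,0=2,2->3] -> levels [5 4 3 4]
Step 6: flows [0->1,0->2,3->2] -> levels [3 5 5 3]
Step 7: flows [1->0,2->0,2->3] -> levels [5 4 3 4]
  -> period-2 cycle: step 7 state = step 5 state; never stabilizes
  -> state at step 30: (30-5) mod 2 = 1, same as step 6 -> [3 5 5 3]

Answer: 3 5 5 3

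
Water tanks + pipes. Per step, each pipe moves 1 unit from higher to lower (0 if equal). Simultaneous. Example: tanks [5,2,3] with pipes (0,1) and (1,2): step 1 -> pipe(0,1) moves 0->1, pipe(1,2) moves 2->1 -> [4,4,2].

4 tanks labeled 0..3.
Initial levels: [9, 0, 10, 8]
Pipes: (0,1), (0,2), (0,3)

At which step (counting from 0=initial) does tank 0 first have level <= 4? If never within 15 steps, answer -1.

Answer: -1

Derivation:
Step 1: flows [0->1,2->0,0->3] -> levels [8 1 9 9]
Step 2: flows [0->1,2->0,3->0] -> levels [9 2 8 8]
Step 3: flows [0->1,0->2,0->3] -> levels [6 3 9 9]
Step 4: flows [0->1,2->0,3->0] -> levels [7 4 8 8]
Step 5: flows [0->1,2->0,3->0] -> levels [8 5 7 7]
Step 6: flows [0->1,0->2,0->3] -> levels [5 6 8 8]
Step 7: flows [1->0,2->0,3->0] -> levels [8 5 7 7]
  -> period-2 cycle (repeats step 5); tank 0 never drops to <=4
Tank 0 never reaches <=4 within 15 steps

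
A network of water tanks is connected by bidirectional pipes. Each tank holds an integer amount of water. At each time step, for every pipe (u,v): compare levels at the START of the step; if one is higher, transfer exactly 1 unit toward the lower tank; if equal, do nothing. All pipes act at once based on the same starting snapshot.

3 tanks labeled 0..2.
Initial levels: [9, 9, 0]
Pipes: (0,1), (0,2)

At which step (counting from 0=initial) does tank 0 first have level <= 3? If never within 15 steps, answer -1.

Answer: -1

Derivation:
Step 1: flows [0=1,0->2] -> levels [8 9 1]
Step 2: flows [1->0,0->2] -> levels [8 8 2]
Step 3: flows [0=1,0->2] -> levels [7 8 3]
Step 4: flows [1->0,0->2] -> levels [7 7 4]
Step 5: flows [0=1,0->2] -> levels [6 7 5]
Step 6: flows [1->0,0->2] -> levels [6 6 6]
Step 7: flows [0=1,0=2] -> levels [6 6 6]
  -> stable; tank 0 stays at 6 > 3
Tank 0 never reaches <=3 within 15 steps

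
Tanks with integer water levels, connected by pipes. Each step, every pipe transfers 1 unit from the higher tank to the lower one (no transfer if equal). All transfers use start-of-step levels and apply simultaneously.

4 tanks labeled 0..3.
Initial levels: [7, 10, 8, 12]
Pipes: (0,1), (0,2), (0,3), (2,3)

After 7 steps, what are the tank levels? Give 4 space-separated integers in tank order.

Step 1: flows [1->0,2->0,3->0,3->2] -> levels [10 9 8 10]
Step 2: flows [0->1,0->2,0=3,3->2] -> levels [8 10 10 9]
Step 3: flows [1->0,2->0,3->0,2->3] -> levels [11 9 8 9]
Step 4: flows [0->1,0->2,0->3,3->2] -> levels [8 10 10 9]
  -> period-2 cycle: step 4 state = step 2 state
  -> state at step 7: (7-2) mod 2 = 1, same as step 3 -> [11 9 8 9]

Answer: 11 9 8 9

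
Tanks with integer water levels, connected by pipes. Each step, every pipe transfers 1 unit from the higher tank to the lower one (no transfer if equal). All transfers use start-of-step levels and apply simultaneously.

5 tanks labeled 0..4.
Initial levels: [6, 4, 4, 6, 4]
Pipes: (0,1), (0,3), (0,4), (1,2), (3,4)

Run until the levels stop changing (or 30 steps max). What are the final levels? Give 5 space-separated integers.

Answer: 7 3 5 5 4

Derivation:
Step 1: flows [0->1,0=3,0->4,1=2,3->4] -> levels [4 5 4 5 6]
Step 2: flows [1->0,3->0,4->0,1->2,4->3] -> levels [7 3 5 5 4]
Step 3: flows [0->1,0->3,0->4,2->1,3->4] -> levels [4 5 4 5 6]
  -> period-2 cycle: step 3 state = step 1 state; never stabilizes
  -> state at step 30: (30-1) mod 2 = 1, same as step 2 -> [7 3 5 5 4]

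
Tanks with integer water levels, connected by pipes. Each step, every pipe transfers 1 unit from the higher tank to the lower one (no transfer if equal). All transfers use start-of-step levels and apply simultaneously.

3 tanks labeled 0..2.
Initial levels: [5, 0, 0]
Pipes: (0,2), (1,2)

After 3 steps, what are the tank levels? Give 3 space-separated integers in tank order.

Answer: 2 1 2

Derivation:
Step 1: flows [0->2,1=2] -> levels [4 0 1]
Step 2: flows [0->2,2->1] -> levels [3 1 1]
Step 3: flows [0->2,1=2] -> levels [2 1 2]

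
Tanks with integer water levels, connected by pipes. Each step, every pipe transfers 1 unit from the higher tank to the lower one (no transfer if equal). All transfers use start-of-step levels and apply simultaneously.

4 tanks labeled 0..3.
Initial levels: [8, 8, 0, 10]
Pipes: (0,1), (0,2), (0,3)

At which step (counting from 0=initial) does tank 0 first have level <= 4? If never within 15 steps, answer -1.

Answer: -1

Derivation:
Step 1: flows [0=1,0->2,3->0] -> levels [8 8 1 9]
Step 2: flows [0=1,0->2,3->0] -> levels [8 8 2 8]
Step 3: flows [0=1,0->2,0=3] -> levels [7 8 3 8]
Step 4: flows [1->0,0->2,3->0] -> levels [8 7 4 7]
Step 5: flows [0->1,0->2,0->3] -> levels [5 8 5 8]
Step 6: flows [1->0,0=2,3->0] -> levels [7 7 5 7]
Step 7: flows [0=1,0->2,0=3] -> levels [6 7 6 7]
Step 8: flows [1->0,0=2,3->0] -> levels [8 6 6 6]
Step 9: flows [0->1,0->2,0->3] -> levels [5 7 7 7]
Step 10: flows [1->0,2->0,3->0] -> levels [8 6 6 6]
  -> period-2 cycle (repeats step 8); tank 0 never drops to <=4
Tank 0 never reaches <=4 within 15 steps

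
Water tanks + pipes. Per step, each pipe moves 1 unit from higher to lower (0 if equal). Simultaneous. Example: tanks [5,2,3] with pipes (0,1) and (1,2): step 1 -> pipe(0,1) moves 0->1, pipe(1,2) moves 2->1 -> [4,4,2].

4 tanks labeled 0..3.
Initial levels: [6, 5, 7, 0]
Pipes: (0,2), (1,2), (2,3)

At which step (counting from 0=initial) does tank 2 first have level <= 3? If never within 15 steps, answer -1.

Answer: 6

Derivation:
Step 1: flows [2->0,2->1,2->3] -> levels [7 6 4 1]
Step 2: flows [0->2,1->2,2->3] -> levels [6 5 5 2]
Step 3: flows [0->2,1=2,2->3] -> levels [5 5 5 3]
Step 4: flows [0=2,1=2,2->3] -> levels [5 5 4 4]
Step 5: flows [0->2,1->2,2=3] -> levels [4 4 6 4]
Step 6: flows [2->0,2->1,2->3] -> levels [5 5 3 5]
Tank 2 first reaches <=3 at step 6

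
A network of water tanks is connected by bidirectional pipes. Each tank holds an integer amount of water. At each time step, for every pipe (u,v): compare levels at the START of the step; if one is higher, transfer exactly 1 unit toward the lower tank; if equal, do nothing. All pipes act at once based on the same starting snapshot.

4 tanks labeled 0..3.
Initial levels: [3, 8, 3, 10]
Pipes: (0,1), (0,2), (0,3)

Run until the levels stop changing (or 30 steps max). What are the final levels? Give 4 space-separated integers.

Answer: 6 6 6 6

Derivation:
Step 1: flows [1->0,0=2,3->0] -> levels [5 7 3 9]
Step 2: flows [1->0,0->2,3->0] -> levels [6 6 4 8]
Step 3: flows [0=1,0->2,3->0] -> levels [6 6 5 7]
Step 4: flows [0=1,0->2,3->0] -> levels [6 6 6 6]
Step 5: flows [0=1,0=2,0=3] -> levels [6 6 6 6]
  -> stable (no change)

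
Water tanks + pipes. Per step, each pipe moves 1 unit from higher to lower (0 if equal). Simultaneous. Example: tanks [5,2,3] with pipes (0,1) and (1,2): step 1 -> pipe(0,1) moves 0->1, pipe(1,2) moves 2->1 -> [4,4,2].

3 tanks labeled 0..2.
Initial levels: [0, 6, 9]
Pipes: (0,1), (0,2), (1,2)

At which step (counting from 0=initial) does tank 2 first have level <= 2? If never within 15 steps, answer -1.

Step 1: flows [1->0,2->0,2->1] -> levels [2 6 7]
Step 2: flows [1->0,2->0,2->1] -> levels [4 6 5]
Step 3: flows [1->0,2->0,1->2] -> levels [6 4 5]
Step 4: flows [0->1,0->2,2->1] -> levels [4 6 5]
  -> period-2 cycle (repeats step 2); tank 2 never drops to <=2
Tank 2 never reaches <=2 within 15 steps

Answer: -1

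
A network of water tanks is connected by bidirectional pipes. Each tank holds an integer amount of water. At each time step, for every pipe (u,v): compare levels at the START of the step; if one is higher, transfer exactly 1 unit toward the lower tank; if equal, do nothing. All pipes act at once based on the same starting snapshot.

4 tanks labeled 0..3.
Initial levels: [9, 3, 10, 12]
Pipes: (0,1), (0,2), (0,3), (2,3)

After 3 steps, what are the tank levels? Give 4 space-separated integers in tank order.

Answer: 10 6 9 9

Derivation:
Step 1: flows [0->1,2->0,3->0,3->2] -> levels [10 4 10 10]
Step 2: flows [0->1,0=2,0=3,2=3] -> levels [9 5 10 10]
Step 3: flows [0->1,2->0,3->0,2=3] -> levels [10 6 9 9]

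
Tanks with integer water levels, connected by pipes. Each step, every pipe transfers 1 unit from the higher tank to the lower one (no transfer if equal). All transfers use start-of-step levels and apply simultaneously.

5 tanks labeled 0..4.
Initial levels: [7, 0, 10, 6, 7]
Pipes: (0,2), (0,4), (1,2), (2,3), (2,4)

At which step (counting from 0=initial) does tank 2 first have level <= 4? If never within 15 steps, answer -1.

Answer: 3

Derivation:
Step 1: flows [2->0,0=4,2->1,2->3,2->4] -> levels [8 1 6 7 8]
Step 2: flows [0->2,0=4,2->1,3->2,4->2] -> levels [7 2 8 6 7]
Step 3: flows [2->0,0=4,2->1,2->3,2->4] -> levels [8 3 4 7 8]
Tank 2 first reaches <=4 at step 3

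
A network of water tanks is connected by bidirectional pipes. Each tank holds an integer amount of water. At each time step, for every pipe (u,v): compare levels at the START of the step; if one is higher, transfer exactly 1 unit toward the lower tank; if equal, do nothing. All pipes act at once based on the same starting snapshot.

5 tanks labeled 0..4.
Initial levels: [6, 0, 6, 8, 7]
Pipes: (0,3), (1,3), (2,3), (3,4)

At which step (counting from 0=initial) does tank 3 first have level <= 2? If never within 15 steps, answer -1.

Answer: -1

Derivation:
Step 1: flows [3->0,3->1,3->2,3->4] -> levels [7 1 7 4 8]
Step 2: flows [0->3,3->1,2->3,4->3] -> levels [6 2 6 6 7]
Step 3: flows [0=3,3->1,2=3,4->3] -> levels [6 3 6 6 6]
Step 4: flows [0=3,3->1,2=3,3=4] -> levels [6 4 6 5 6]
Step 5: flows [0->3,3->1,2->3,4->3] -> levels [5 5 5 7 5]
Step 6: flows [3->0,3->1,3->2,3->4] -> levels [6 6 6 3 6]
Step 7: flows [0->3,1->3,2->3,4->3] -> levels [5 5 5 7 5]
  -> period-2 cycle (repeats step 5); tank 3 never drops to <=2
Tank 3 never reaches <=2 within 15 steps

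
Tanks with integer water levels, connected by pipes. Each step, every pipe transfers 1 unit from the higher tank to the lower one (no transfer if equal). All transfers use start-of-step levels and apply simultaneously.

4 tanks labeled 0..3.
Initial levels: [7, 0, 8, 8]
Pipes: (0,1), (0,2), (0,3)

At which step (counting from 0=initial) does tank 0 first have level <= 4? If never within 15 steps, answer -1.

Answer: 5

Derivation:
Step 1: flows [0->1,2->0,3->0] -> levels [8 1 7 7]
Step 2: flows [0->1,0->2,0->3] -> levels [5 2 8 8]
Step 3: flows [0->1,2->0,3->0] -> levels [6 3 7 7]
Step 4: flows [0->1,2->0,3->0] -> levels [7 4 6 6]
Step 5: flows [0->1,0->2,0->3] -> levels [4 5 7 7]
Tank 0 first reaches <=4 at step 5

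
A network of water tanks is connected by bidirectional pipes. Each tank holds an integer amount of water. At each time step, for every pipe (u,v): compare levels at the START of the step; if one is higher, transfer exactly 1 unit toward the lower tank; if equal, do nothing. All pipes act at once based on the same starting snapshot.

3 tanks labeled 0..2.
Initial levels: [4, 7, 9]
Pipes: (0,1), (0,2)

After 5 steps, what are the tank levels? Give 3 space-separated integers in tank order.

Answer: 6 7 7

Derivation:
Step 1: flows [1->0,2->0] -> levels [6 6 8]
Step 2: flows [0=1,2->0] -> levels [7 6 7]
Step 3: flows [0->1,0=2] -> levels [6 7 7]
Step 4: flows [1->0,2->0] -> levels [8 6 6]
Step 5: flows [0->1,0->2] -> levels [6 7 7]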